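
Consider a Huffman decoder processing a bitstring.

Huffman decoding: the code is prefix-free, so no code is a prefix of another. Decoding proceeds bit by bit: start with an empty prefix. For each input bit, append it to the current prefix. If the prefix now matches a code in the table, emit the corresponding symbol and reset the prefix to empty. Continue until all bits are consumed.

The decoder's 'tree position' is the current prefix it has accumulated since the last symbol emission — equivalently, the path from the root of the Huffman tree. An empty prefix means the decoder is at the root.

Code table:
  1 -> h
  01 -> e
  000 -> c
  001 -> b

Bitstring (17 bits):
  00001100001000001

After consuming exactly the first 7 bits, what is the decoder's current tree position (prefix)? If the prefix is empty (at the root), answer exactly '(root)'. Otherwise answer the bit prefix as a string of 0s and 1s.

Bit 0: prefix='0' (no match yet)
Bit 1: prefix='00' (no match yet)
Bit 2: prefix='000' -> emit 'c', reset
Bit 3: prefix='0' (no match yet)
Bit 4: prefix='01' -> emit 'e', reset
Bit 5: prefix='1' -> emit 'h', reset
Bit 6: prefix='0' (no match yet)

Answer: 0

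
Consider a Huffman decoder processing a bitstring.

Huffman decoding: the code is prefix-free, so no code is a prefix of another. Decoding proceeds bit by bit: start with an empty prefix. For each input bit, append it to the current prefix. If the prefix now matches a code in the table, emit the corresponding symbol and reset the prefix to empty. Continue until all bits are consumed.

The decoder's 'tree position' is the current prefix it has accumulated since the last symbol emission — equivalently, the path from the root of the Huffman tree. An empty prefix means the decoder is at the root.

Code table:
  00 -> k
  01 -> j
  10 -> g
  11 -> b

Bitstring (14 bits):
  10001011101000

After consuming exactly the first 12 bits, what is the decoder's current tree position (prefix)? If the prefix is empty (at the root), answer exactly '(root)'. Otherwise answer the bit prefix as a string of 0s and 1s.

Bit 0: prefix='1' (no match yet)
Bit 1: prefix='10' -> emit 'g', reset
Bit 2: prefix='0' (no match yet)
Bit 3: prefix='00' -> emit 'k', reset
Bit 4: prefix='1' (no match yet)
Bit 5: prefix='10' -> emit 'g', reset
Bit 6: prefix='1' (no match yet)
Bit 7: prefix='11' -> emit 'b', reset
Bit 8: prefix='1' (no match yet)
Bit 9: prefix='10' -> emit 'g', reset
Bit 10: prefix='1' (no match yet)
Bit 11: prefix='10' -> emit 'g', reset

Answer: (root)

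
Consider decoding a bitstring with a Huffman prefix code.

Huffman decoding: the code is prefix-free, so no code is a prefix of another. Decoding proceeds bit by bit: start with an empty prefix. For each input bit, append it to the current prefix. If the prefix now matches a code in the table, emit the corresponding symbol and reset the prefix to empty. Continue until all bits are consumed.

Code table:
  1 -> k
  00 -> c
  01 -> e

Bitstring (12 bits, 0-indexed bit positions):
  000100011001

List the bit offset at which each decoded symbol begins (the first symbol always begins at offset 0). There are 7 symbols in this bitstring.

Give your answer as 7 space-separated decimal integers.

Bit 0: prefix='0' (no match yet)
Bit 1: prefix='00' -> emit 'c', reset
Bit 2: prefix='0' (no match yet)
Bit 3: prefix='01' -> emit 'e', reset
Bit 4: prefix='0' (no match yet)
Bit 5: prefix='00' -> emit 'c', reset
Bit 6: prefix='0' (no match yet)
Bit 7: prefix='01' -> emit 'e', reset
Bit 8: prefix='1' -> emit 'k', reset
Bit 9: prefix='0' (no match yet)
Bit 10: prefix='00' -> emit 'c', reset
Bit 11: prefix='1' -> emit 'k', reset

Answer: 0 2 4 6 8 9 11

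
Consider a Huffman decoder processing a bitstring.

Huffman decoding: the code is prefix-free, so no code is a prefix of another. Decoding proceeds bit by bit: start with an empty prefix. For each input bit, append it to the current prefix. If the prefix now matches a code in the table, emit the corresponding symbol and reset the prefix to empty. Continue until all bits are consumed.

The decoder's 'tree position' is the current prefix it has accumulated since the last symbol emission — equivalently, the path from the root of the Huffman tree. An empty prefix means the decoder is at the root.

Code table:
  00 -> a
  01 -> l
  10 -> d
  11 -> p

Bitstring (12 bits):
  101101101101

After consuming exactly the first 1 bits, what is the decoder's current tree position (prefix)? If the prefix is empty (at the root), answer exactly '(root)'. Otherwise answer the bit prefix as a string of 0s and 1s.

Answer: 1

Derivation:
Bit 0: prefix='1' (no match yet)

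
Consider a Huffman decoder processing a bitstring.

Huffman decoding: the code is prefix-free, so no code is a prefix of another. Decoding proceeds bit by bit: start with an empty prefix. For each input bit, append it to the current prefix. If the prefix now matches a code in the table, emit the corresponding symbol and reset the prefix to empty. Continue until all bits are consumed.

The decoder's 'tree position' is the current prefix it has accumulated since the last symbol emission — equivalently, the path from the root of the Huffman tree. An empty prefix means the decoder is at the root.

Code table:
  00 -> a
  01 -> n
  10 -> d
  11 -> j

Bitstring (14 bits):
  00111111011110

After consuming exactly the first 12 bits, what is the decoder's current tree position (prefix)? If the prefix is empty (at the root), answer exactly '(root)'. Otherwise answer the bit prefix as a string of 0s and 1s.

Bit 0: prefix='0' (no match yet)
Bit 1: prefix='00' -> emit 'a', reset
Bit 2: prefix='1' (no match yet)
Bit 3: prefix='11' -> emit 'j', reset
Bit 4: prefix='1' (no match yet)
Bit 5: prefix='11' -> emit 'j', reset
Bit 6: prefix='1' (no match yet)
Bit 7: prefix='11' -> emit 'j', reset
Bit 8: prefix='0' (no match yet)
Bit 9: prefix='01' -> emit 'n', reset
Bit 10: prefix='1' (no match yet)
Bit 11: prefix='11' -> emit 'j', reset

Answer: (root)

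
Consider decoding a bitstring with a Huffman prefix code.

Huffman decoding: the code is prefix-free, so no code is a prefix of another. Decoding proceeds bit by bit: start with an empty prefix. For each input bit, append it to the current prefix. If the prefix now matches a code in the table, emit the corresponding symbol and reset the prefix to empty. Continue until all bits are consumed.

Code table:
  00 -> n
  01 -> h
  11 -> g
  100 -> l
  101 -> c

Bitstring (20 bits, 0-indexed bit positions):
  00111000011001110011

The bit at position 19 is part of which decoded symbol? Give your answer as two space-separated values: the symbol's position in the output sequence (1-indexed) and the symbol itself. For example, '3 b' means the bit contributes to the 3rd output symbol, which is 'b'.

Bit 0: prefix='0' (no match yet)
Bit 1: prefix='00' -> emit 'n', reset
Bit 2: prefix='1' (no match yet)
Bit 3: prefix='11' -> emit 'g', reset
Bit 4: prefix='1' (no match yet)
Bit 5: prefix='10' (no match yet)
Bit 6: prefix='100' -> emit 'l', reset
Bit 7: prefix='0' (no match yet)
Bit 8: prefix='00' -> emit 'n', reset
Bit 9: prefix='1' (no match yet)
Bit 10: prefix='11' -> emit 'g', reset
Bit 11: prefix='0' (no match yet)
Bit 12: prefix='00' -> emit 'n', reset
Bit 13: prefix='1' (no match yet)
Bit 14: prefix='11' -> emit 'g', reset
Bit 15: prefix='1' (no match yet)
Bit 16: prefix='10' (no match yet)
Bit 17: prefix='100' -> emit 'l', reset
Bit 18: prefix='1' (no match yet)
Bit 19: prefix='11' -> emit 'g', reset

Answer: 9 g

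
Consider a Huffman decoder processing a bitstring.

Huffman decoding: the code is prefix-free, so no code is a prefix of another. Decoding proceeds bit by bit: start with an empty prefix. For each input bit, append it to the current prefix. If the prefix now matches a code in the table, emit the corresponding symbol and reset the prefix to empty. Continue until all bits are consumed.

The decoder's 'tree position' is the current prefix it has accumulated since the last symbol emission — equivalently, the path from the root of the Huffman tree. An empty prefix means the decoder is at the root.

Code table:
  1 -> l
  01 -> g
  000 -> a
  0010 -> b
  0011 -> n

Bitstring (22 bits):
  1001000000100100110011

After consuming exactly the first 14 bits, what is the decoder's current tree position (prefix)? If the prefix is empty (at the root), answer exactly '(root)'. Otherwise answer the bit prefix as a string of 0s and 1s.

Answer: (root)

Derivation:
Bit 0: prefix='1' -> emit 'l', reset
Bit 1: prefix='0' (no match yet)
Bit 2: prefix='00' (no match yet)
Bit 3: prefix='001' (no match yet)
Bit 4: prefix='0010' -> emit 'b', reset
Bit 5: prefix='0' (no match yet)
Bit 6: prefix='00' (no match yet)
Bit 7: prefix='000' -> emit 'a', reset
Bit 8: prefix='0' (no match yet)
Bit 9: prefix='00' (no match yet)
Bit 10: prefix='001' (no match yet)
Bit 11: prefix='0010' -> emit 'b', reset
Bit 12: prefix='0' (no match yet)
Bit 13: prefix='01' -> emit 'g', reset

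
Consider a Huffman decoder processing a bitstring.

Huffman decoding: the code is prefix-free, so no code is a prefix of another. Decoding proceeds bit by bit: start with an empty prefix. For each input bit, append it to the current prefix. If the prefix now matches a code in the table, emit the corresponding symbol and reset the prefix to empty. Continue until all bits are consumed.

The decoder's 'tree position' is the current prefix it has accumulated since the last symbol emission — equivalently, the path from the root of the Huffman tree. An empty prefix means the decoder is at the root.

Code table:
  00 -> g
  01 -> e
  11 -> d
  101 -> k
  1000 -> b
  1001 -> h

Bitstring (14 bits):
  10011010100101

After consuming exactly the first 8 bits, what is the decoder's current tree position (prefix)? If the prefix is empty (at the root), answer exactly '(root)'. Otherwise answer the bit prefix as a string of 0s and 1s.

Answer: 0

Derivation:
Bit 0: prefix='1' (no match yet)
Bit 1: prefix='10' (no match yet)
Bit 2: prefix='100' (no match yet)
Bit 3: prefix='1001' -> emit 'h', reset
Bit 4: prefix='1' (no match yet)
Bit 5: prefix='10' (no match yet)
Bit 6: prefix='101' -> emit 'k', reset
Bit 7: prefix='0' (no match yet)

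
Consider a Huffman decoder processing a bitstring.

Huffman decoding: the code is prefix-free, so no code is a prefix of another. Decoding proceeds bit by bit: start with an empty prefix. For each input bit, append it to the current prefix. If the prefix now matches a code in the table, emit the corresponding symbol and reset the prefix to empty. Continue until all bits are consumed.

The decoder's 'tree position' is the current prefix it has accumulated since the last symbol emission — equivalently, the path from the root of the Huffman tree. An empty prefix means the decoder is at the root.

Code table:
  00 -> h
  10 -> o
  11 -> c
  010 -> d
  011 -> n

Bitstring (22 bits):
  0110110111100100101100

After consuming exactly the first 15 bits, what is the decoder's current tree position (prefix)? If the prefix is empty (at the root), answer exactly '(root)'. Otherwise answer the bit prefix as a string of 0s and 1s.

Answer: (root)

Derivation:
Bit 0: prefix='0' (no match yet)
Bit 1: prefix='01' (no match yet)
Bit 2: prefix='011' -> emit 'n', reset
Bit 3: prefix='0' (no match yet)
Bit 4: prefix='01' (no match yet)
Bit 5: prefix='011' -> emit 'n', reset
Bit 6: prefix='0' (no match yet)
Bit 7: prefix='01' (no match yet)
Bit 8: prefix='011' -> emit 'n', reset
Bit 9: prefix='1' (no match yet)
Bit 10: prefix='11' -> emit 'c', reset
Bit 11: prefix='0' (no match yet)
Bit 12: prefix='00' -> emit 'h', reset
Bit 13: prefix='1' (no match yet)
Bit 14: prefix='10' -> emit 'o', reset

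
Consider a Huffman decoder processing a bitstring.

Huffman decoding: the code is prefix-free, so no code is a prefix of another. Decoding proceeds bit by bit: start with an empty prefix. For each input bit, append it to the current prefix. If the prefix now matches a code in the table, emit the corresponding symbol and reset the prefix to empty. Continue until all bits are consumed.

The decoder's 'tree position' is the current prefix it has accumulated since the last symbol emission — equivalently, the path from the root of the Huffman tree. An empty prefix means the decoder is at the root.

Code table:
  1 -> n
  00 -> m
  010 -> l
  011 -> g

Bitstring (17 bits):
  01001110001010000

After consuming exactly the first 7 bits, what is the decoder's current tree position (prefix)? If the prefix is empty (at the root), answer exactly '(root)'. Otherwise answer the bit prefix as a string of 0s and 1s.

Answer: (root)

Derivation:
Bit 0: prefix='0' (no match yet)
Bit 1: prefix='01' (no match yet)
Bit 2: prefix='010' -> emit 'l', reset
Bit 3: prefix='0' (no match yet)
Bit 4: prefix='01' (no match yet)
Bit 5: prefix='011' -> emit 'g', reset
Bit 6: prefix='1' -> emit 'n', reset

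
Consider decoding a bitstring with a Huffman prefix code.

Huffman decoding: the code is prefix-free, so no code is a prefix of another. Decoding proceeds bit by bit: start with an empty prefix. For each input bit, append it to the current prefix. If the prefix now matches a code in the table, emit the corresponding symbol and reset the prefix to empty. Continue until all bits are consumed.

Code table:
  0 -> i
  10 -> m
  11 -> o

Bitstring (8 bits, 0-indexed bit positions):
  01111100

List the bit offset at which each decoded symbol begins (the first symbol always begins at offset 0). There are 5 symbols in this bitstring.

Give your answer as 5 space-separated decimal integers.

Bit 0: prefix='0' -> emit 'i', reset
Bit 1: prefix='1' (no match yet)
Bit 2: prefix='11' -> emit 'o', reset
Bit 3: prefix='1' (no match yet)
Bit 4: prefix='11' -> emit 'o', reset
Bit 5: prefix='1' (no match yet)
Bit 6: prefix='10' -> emit 'm', reset
Bit 7: prefix='0' -> emit 'i', reset

Answer: 0 1 3 5 7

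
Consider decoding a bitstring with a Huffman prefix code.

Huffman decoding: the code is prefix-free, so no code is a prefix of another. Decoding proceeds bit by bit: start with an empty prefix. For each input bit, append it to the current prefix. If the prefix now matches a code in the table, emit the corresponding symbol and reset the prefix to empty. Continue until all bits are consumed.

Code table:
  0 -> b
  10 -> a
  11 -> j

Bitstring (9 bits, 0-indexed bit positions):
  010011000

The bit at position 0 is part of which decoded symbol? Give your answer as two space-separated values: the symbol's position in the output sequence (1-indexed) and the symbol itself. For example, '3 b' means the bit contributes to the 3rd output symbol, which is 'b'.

Answer: 1 b

Derivation:
Bit 0: prefix='0' -> emit 'b', reset
Bit 1: prefix='1' (no match yet)
Bit 2: prefix='10' -> emit 'a', reset
Bit 3: prefix='0' -> emit 'b', reset
Bit 4: prefix='1' (no match yet)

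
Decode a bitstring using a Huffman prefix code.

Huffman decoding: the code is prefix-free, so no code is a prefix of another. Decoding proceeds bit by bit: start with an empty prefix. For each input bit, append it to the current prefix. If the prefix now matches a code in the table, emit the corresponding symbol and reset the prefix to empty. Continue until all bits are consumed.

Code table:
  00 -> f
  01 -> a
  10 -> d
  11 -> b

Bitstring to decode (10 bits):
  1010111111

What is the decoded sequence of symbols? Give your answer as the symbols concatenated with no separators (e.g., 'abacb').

Answer: ddbbb

Derivation:
Bit 0: prefix='1' (no match yet)
Bit 1: prefix='10' -> emit 'd', reset
Bit 2: prefix='1' (no match yet)
Bit 3: prefix='10' -> emit 'd', reset
Bit 4: prefix='1' (no match yet)
Bit 5: prefix='11' -> emit 'b', reset
Bit 6: prefix='1' (no match yet)
Bit 7: prefix='11' -> emit 'b', reset
Bit 8: prefix='1' (no match yet)
Bit 9: prefix='11' -> emit 'b', reset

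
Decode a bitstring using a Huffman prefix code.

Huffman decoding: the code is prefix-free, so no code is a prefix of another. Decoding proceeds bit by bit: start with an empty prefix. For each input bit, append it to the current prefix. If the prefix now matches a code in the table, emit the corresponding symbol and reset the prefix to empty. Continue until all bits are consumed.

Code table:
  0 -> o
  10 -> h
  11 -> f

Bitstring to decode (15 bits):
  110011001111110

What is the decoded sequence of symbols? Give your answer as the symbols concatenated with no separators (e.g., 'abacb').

Bit 0: prefix='1' (no match yet)
Bit 1: prefix='11' -> emit 'f', reset
Bit 2: prefix='0' -> emit 'o', reset
Bit 3: prefix='0' -> emit 'o', reset
Bit 4: prefix='1' (no match yet)
Bit 5: prefix='11' -> emit 'f', reset
Bit 6: prefix='0' -> emit 'o', reset
Bit 7: prefix='0' -> emit 'o', reset
Bit 8: prefix='1' (no match yet)
Bit 9: prefix='11' -> emit 'f', reset
Bit 10: prefix='1' (no match yet)
Bit 11: prefix='11' -> emit 'f', reset
Bit 12: prefix='1' (no match yet)
Bit 13: prefix='11' -> emit 'f', reset
Bit 14: prefix='0' -> emit 'o', reset

Answer: foofoofffo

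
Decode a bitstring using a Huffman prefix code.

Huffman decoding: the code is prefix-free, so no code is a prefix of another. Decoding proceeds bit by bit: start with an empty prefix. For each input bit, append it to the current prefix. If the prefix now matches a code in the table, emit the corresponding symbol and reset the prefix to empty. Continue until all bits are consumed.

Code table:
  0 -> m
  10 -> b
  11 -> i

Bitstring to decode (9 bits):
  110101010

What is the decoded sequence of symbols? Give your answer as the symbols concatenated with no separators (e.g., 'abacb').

Answer: imbbb

Derivation:
Bit 0: prefix='1' (no match yet)
Bit 1: prefix='11' -> emit 'i', reset
Bit 2: prefix='0' -> emit 'm', reset
Bit 3: prefix='1' (no match yet)
Bit 4: prefix='10' -> emit 'b', reset
Bit 5: prefix='1' (no match yet)
Bit 6: prefix='10' -> emit 'b', reset
Bit 7: prefix='1' (no match yet)
Bit 8: prefix='10' -> emit 'b', reset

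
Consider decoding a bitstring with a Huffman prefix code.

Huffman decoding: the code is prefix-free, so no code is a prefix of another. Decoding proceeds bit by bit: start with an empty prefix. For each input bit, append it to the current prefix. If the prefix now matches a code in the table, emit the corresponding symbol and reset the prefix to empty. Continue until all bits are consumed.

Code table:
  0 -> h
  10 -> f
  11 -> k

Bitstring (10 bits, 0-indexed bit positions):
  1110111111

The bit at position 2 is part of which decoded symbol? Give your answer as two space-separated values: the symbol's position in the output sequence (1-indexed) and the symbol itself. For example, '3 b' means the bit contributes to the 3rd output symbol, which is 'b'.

Bit 0: prefix='1' (no match yet)
Bit 1: prefix='11' -> emit 'k', reset
Bit 2: prefix='1' (no match yet)
Bit 3: prefix='10' -> emit 'f', reset
Bit 4: prefix='1' (no match yet)
Bit 5: prefix='11' -> emit 'k', reset
Bit 6: prefix='1' (no match yet)

Answer: 2 f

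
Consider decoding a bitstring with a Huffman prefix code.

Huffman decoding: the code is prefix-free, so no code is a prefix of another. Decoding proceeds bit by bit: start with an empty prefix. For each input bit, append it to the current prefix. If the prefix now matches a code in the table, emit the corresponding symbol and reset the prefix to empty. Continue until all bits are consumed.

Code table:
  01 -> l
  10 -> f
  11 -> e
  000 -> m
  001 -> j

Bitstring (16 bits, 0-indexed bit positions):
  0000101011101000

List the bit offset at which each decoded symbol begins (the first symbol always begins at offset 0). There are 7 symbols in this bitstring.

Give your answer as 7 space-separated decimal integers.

Bit 0: prefix='0' (no match yet)
Bit 1: prefix='00' (no match yet)
Bit 2: prefix='000' -> emit 'm', reset
Bit 3: prefix='0' (no match yet)
Bit 4: prefix='01' -> emit 'l', reset
Bit 5: prefix='0' (no match yet)
Bit 6: prefix='01' -> emit 'l', reset
Bit 7: prefix='0' (no match yet)
Bit 8: prefix='01' -> emit 'l', reset
Bit 9: prefix='1' (no match yet)
Bit 10: prefix='11' -> emit 'e', reset
Bit 11: prefix='0' (no match yet)
Bit 12: prefix='01' -> emit 'l', reset
Bit 13: prefix='0' (no match yet)
Bit 14: prefix='00' (no match yet)
Bit 15: prefix='000' -> emit 'm', reset

Answer: 0 3 5 7 9 11 13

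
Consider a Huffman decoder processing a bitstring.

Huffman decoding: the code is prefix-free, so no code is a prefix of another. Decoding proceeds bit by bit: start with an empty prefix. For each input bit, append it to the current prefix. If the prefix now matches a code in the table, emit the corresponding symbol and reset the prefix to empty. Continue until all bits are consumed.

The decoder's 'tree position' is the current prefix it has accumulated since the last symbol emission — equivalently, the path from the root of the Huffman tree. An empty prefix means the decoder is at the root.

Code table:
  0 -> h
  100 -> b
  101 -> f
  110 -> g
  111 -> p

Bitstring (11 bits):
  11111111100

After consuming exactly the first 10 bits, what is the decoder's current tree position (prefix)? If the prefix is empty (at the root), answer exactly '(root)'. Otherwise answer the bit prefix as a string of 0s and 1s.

Bit 0: prefix='1' (no match yet)
Bit 1: prefix='11' (no match yet)
Bit 2: prefix='111' -> emit 'p', reset
Bit 3: prefix='1' (no match yet)
Bit 4: prefix='11' (no match yet)
Bit 5: prefix='111' -> emit 'p', reset
Bit 6: prefix='1' (no match yet)
Bit 7: prefix='11' (no match yet)
Bit 8: prefix='111' -> emit 'p', reset
Bit 9: prefix='0' -> emit 'h', reset

Answer: (root)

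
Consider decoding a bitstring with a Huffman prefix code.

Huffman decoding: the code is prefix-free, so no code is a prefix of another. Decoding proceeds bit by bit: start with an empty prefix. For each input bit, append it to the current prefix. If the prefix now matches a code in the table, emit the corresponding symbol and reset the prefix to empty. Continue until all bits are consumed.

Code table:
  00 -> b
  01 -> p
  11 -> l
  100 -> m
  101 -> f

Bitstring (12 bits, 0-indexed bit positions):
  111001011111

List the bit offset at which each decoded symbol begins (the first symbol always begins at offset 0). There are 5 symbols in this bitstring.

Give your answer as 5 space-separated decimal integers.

Bit 0: prefix='1' (no match yet)
Bit 1: prefix='11' -> emit 'l', reset
Bit 2: prefix='1' (no match yet)
Bit 3: prefix='10' (no match yet)
Bit 4: prefix='100' -> emit 'm', reset
Bit 5: prefix='1' (no match yet)
Bit 6: prefix='10' (no match yet)
Bit 7: prefix='101' -> emit 'f', reset
Bit 8: prefix='1' (no match yet)
Bit 9: prefix='11' -> emit 'l', reset
Bit 10: prefix='1' (no match yet)
Bit 11: prefix='11' -> emit 'l', reset

Answer: 0 2 5 8 10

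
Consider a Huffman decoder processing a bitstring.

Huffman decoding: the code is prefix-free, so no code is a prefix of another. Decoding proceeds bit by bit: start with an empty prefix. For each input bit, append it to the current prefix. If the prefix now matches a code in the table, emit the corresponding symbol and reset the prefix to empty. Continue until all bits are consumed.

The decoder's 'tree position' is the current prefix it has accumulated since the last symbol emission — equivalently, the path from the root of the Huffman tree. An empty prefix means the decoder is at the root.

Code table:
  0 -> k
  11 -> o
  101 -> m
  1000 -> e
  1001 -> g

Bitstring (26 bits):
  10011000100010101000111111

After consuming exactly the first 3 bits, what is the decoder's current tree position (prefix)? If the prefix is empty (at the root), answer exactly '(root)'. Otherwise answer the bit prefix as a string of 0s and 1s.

Bit 0: prefix='1' (no match yet)
Bit 1: prefix='10' (no match yet)
Bit 2: prefix='100' (no match yet)

Answer: 100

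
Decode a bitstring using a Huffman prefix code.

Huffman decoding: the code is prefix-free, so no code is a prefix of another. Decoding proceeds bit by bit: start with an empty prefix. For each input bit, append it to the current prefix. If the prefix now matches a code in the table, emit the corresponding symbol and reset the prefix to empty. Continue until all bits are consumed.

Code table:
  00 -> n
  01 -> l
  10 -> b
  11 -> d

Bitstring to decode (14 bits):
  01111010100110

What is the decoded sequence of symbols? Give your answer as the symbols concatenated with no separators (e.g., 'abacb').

Answer: ldbbblb

Derivation:
Bit 0: prefix='0' (no match yet)
Bit 1: prefix='01' -> emit 'l', reset
Bit 2: prefix='1' (no match yet)
Bit 3: prefix='11' -> emit 'd', reset
Bit 4: prefix='1' (no match yet)
Bit 5: prefix='10' -> emit 'b', reset
Bit 6: prefix='1' (no match yet)
Bit 7: prefix='10' -> emit 'b', reset
Bit 8: prefix='1' (no match yet)
Bit 9: prefix='10' -> emit 'b', reset
Bit 10: prefix='0' (no match yet)
Bit 11: prefix='01' -> emit 'l', reset
Bit 12: prefix='1' (no match yet)
Bit 13: prefix='10' -> emit 'b', reset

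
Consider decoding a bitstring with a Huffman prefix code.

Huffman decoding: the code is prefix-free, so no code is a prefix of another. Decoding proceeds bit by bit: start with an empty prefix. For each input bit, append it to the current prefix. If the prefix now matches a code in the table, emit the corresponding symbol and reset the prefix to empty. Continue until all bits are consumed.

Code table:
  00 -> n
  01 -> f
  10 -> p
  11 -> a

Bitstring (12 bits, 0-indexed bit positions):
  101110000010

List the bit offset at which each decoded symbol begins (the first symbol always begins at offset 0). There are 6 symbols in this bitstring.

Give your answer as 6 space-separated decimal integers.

Bit 0: prefix='1' (no match yet)
Bit 1: prefix='10' -> emit 'p', reset
Bit 2: prefix='1' (no match yet)
Bit 3: prefix='11' -> emit 'a', reset
Bit 4: prefix='1' (no match yet)
Bit 5: prefix='10' -> emit 'p', reset
Bit 6: prefix='0' (no match yet)
Bit 7: prefix='00' -> emit 'n', reset
Bit 8: prefix='0' (no match yet)
Bit 9: prefix='00' -> emit 'n', reset
Bit 10: prefix='1' (no match yet)
Bit 11: prefix='10' -> emit 'p', reset

Answer: 0 2 4 6 8 10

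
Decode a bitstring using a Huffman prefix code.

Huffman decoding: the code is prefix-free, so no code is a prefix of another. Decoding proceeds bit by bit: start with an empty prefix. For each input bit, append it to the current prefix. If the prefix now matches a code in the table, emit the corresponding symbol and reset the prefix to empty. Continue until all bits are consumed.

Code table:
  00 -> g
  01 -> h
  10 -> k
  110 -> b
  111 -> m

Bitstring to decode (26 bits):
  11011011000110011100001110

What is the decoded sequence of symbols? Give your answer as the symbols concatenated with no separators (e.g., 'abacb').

Answer: bbbgbhbghb

Derivation:
Bit 0: prefix='1' (no match yet)
Bit 1: prefix='11' (no match yet)
Bit 2: prefix='110' -> emit 'b', reset
Bit 3: prefix='1' (no match yet)
Bit 4: prefix='11' (no match yet)
Bit 5: prefix='110' -> emit 'b', reset
Bit 6: prefix='1' (no match yet)
Bit 7: prefix='11' (no match yet)
Bit 8: prefix='110' -> emit 'b', reset
Bit 9: prefix='0' (no match yet)
Bit 10: prefix='00' -> emit 'g', reset
Bit 11: prefix='1' (no match yet)
Bit 12: prefix='11' (no match yet)
Bit 13: prefix='110' -> emit 'b', reset
Bit 14: prefix='0' (no match yet)
Bit 15: prefix='01' -> emit 'h', reset
Bit 16: prefix='1' (no match yet)
Bit 17: prefix='11' (no match yet)
Bit 18: prefix='110' -> emit 'b', reset
Bit 19: prefix='0' (no match yet)
Bit 20: prefix='00' -> emit 'g', reset
Bit 21: prefix='0' (no match yet)
Bit 22: prefix='01' -> emit 'h', reset
Bit 23: prefix='1' (no match yet)
Bit 24: prefix='11' (no match yet)
Bit 25: prefix='110' -> emit 'b', reset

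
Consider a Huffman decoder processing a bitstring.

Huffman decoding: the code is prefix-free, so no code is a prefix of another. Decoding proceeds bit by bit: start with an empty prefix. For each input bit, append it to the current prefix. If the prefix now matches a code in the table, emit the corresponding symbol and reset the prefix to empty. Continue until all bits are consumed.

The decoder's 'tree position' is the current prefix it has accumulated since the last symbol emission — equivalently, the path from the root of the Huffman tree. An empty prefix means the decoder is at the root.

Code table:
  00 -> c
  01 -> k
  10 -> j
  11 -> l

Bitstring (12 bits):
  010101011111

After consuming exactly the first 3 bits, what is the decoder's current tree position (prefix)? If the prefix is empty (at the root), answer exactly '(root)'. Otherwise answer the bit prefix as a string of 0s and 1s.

Answer: 0

Derivation:
Bit 0: prefix='0' (no match yet)
Bit 1: prefix='01' -> emit 'k', reset
Bit 2: prefix='0' (no match yet)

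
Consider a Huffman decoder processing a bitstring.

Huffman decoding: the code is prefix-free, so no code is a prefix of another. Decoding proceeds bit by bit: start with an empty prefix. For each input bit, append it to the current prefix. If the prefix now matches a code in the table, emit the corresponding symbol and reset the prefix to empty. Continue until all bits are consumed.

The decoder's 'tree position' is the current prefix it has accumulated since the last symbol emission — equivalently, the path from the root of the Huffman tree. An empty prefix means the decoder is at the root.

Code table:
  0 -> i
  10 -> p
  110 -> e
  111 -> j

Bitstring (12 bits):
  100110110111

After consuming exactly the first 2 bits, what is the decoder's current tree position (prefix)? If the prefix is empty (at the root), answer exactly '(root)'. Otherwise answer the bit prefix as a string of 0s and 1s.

Answer: (root)

Derivation:
Bit 0: prefix='1' (no match yet)
Bit 1: prefix='10' -> emit 'p', reset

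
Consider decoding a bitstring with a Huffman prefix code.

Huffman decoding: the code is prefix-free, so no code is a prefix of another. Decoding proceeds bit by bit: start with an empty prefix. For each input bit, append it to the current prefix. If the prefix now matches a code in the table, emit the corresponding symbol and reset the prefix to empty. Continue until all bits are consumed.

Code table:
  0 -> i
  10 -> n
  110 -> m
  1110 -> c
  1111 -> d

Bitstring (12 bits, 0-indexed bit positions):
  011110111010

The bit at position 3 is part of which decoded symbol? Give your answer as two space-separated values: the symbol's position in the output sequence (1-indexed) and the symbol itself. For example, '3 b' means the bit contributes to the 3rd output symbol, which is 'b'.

Bit 0: prefix='0' -> emit 'i', reset
Bit 1: prefix='1' (no match yet)
Bit 2: prefix='11' (no match yet)
Bit 3: prefix='111' (no match yet)
Bit 4: prefix='1111' -> emit 'd', reset
Bit 5: prefix='0' -> emit 'i', reset
Bit 6: prefix='1' (no match yet)
Bit 7: prefix='11' (no match yet)

Answer: 2 d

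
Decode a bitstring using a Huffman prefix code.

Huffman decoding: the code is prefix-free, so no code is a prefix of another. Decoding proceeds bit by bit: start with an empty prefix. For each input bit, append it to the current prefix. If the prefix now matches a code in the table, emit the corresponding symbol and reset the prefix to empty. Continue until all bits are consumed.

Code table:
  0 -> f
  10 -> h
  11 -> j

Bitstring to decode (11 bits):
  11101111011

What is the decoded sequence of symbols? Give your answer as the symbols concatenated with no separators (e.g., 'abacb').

Bit 0: prefix='1' (no match yet)
Bit 1: prefix='11' -> emit 'j', reset
Bit 2: prefix='1' (no match yet)
Bit 3: prefix='10' -> emit 'h', reset
Bit 4: prefix='1' (no match yet)
Bit 5: prefix='11' -> emit 'j', reset
Bit 6: prefix='1' (no match yet)
Bit 7: prefix='11' -> emit 'j', reset
Bit 8: prefix='0' -> emit 'f', reset
Bit 9: prefix='1' (no match yet)
Bit 10: prefix='11' -> emit 'j', reset

Answer: jhjjfj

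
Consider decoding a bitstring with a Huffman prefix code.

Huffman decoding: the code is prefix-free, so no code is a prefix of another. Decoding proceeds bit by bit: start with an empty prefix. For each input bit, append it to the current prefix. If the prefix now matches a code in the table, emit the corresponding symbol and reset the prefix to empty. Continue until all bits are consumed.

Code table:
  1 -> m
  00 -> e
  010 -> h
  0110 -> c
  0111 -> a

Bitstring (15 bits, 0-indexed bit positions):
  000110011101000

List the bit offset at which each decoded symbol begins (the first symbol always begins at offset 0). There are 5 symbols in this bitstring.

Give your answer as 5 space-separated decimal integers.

Bit 0: prefix='0' (no match yet)
Bit 1: prefix='00' -> emit 'e', reset
Bit 2: prefix='0' (no match yet)
Bit 3: prefix='01' (no match yet)
Bit 4: prefix='011' (no match yet)
Bit 5: prefix='0110' -> emit 'c', reset
Bit 6: prefix='0' (no match yet)
Bit 7: prefix='01' (no match yet)
Bit 8: prefix='011' (no match yet)
Bit 9: prefix='0111' -> emit 'a', reset
Bit 10: prefix='0' (no match yet)
Bit 11: prefix='01' (no match yet)
Bit 12: prefix='010' -> emit 'h', reset
Bit 13: prefix='0' (no match yet)
Bit 14: prefix='00' -> emit 'e', reset

Answer: 0 2 6 10 13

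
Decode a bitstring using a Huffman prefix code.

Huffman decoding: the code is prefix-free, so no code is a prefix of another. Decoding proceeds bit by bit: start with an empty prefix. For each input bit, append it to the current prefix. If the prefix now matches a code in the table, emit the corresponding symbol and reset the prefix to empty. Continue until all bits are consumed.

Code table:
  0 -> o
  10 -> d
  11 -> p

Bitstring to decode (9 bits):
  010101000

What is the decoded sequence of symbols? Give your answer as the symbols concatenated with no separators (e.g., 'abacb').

Answer: odddoo

Derivation:
Bit 0: prefix='0' -> emit 'o', reset
Bit 1: prefix='1' (no match yet)
Bit 2: prefix='10' -> emit 'd', reset
Bit 3: prefix='1' (no match yet)
Bit 4: prefix='10' -> emit 'd', reset
Bit 5: prefix='1' (no match yet)
Bit 6: prefix='10' -> emit 'd', reset
Bit 7: prefix='0' -> emit 'o', reset
Bit 8: prefix='0' -> emit 'o', reset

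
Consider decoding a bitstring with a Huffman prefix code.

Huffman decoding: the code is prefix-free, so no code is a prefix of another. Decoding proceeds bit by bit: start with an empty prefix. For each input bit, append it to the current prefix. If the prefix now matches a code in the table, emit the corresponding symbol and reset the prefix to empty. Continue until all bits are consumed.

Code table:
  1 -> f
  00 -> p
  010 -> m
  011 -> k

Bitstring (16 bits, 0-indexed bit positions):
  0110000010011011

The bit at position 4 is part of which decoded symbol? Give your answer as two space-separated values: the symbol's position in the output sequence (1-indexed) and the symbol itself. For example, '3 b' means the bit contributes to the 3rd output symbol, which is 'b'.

Bit 0: prefix='0' (no match yet)
Bit 1: prefix='01' (no match yet)
Bit 2: prefix='011' -> emit 'k', reset
Bit 3: prefix='0' (no match yet)
Bit 4: prefix='00' -> emit 'p', reset
Bit 5: prefix='0' (no match yet)
Bit 6: prefix='00' -> emit 'p', reset
Bit 7: prefix='0' (no match yet)
Bit 8: prefix='01' (no match yet)

Answer: 2 p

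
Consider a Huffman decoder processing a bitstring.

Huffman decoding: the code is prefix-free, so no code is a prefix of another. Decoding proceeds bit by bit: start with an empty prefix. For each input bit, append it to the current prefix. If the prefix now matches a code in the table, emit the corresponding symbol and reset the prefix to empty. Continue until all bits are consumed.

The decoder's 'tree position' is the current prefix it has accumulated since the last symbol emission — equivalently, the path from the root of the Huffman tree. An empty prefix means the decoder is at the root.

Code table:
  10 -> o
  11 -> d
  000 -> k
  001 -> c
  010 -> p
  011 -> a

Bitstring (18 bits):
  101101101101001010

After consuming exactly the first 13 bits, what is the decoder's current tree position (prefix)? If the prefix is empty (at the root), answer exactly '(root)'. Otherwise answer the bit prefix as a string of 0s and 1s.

Answer: (root)

Derivation:
Bit 0: prefix='1' (no match yet)
Bit 1: prefix='10' -> emit 'o', reset
Bit 2: prefix='1' (no match yet)
Bit 3: prefix='11' -> emit 'd', reset
Bit 4: prefix='0' (no match yet)
Bit 5: prefix='01' (no match yet)
Bit 6: prefix='011' -> emit 'a', reset
Bit 7: prefix='0' (no match yet)
Bit 8: prefix='01' (no match yet)
Bit 9: prefix='011' -> emit 'a', reset
Bit 10: prefix='0' (no match yet)
Bit 11: prefix='01' (no match yet)
Bit 12: prefix='010' -> emit 'p', reset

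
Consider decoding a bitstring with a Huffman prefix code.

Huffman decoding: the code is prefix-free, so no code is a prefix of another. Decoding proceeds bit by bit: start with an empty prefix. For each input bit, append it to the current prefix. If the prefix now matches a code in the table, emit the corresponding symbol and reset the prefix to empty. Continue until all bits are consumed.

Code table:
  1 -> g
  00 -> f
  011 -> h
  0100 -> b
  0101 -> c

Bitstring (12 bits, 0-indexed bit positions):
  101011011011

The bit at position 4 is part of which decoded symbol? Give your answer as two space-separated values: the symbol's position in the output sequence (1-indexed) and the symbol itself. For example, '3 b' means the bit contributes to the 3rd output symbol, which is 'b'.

Bit 0: prefix='1' -> emit 'g', reset
Bit 1: prefix='0' (no match yet)
Bit 2: prefix='01' (no match yet)
Bit 3: prefix='010' (no match yet)
Bit 4: prefix='0101' -> emit 'c', reset
Bit 5: prefix='1' -> emit 'g', reset
Bit 6: prefix='0' (no match yet)
Bit 7: prefix='01' (no match yet)
Bit 8: prefix='011' -> emit 'h', reset

Answer: 2 c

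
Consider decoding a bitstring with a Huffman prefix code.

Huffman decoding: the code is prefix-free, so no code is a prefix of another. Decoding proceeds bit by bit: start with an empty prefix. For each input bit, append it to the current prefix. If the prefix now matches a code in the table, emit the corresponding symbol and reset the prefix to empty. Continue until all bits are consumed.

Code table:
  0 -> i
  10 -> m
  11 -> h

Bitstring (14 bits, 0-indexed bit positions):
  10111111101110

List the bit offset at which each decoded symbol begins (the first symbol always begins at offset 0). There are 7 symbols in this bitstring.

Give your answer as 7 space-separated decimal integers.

Answer: 0 2 4 6 8 10 12

Derivation:
Bit 0: prefix='1' (no match yet)
Bit 1: prefix='10' -> emit 'm', reset
Bit 2: prefix='1' (no match yet)
Bit 3: prefix='11' -> emit 'h', reset
Bit 4: prefix='1' (no match yet)
Bit 5: prefix='11' -> emit 'h', reset
Bit 6: prefix='1' (no match yet)
Bit 7: prefix='11' -> emit 'h', reset
Bit 8: prefix='1' (no match yet)
Bit 9: prefix='10' -> emit 'm', reset
Bit 10: prefix='1' (no match yet)
Bit 11: prefix='11' -> emit 'h', reset
Bit 12: prefix='1' (no match yet)
Bit 13: prefix='10' -> emit 'm', reset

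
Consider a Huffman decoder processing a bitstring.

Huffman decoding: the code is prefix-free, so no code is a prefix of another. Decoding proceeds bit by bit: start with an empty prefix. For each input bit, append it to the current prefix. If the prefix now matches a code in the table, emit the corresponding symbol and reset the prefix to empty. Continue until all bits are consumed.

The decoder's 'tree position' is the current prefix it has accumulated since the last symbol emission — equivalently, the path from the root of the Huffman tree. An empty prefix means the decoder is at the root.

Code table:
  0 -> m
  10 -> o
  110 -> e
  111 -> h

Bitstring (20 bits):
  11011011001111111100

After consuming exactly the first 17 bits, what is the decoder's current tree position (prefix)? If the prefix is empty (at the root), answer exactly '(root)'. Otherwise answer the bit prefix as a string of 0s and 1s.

Answer: 1

Derivation:
Bit 0: prefix='1' (no match yet)
Bit 1: prefix='11' (no match yet)
Bit 2: prefix='110' -> emit 'e', reset
Bit 3: prefix='1' (no match yet)
Bit 4: prefix='11' (no match yet)
Bit 5: prefix='110' -> emit 'e', reset
Bit 6: prefix='1' (no match yet)
Bit 7: prefix='11' (no match yet)
Bit 8: prefix='110' -> emit 'e', reset
Bit 9: prefix='0' -> emit 'm', reset
Bit 10: prefix='1' (no match yet)
Bit 11: prefix='11' (no match yet)
Bit 12: prefix='111' -> emit 'h', reset
Bit 13: prefix='1' (no match yet)
Bit 14: prefix='11' (no match yet)
Bit 15: prefix='111' -> emit 'h', reset
Bit 16: prefix='1' (no match yet)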